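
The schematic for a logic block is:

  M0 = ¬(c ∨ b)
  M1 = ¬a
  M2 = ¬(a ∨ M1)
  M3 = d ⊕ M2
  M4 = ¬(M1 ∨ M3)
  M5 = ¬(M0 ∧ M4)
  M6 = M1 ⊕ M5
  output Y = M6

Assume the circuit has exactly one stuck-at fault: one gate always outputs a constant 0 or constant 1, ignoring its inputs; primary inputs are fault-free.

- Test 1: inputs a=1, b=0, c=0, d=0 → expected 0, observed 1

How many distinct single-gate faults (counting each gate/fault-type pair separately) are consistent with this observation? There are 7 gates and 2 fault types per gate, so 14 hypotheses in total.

Fault-free: M0=1, M1=0, M2=0, M3=0, M4=1, M5=0, M6=0 → 0. Observed 1.
  M0 stuck-at-0: output 1 ✓
  M0 stuck-at-1: output 0 ✗
  M1 stuck-at-0: output 0 ✗
  M1 stuck-at-1: output 0 ✗
  M2 stuck-at-0: output 0 ✗
  M2 stuck-at-1: output 1 ✓
  M3 stuck-at-0: output 0 ✗
  M3 stuck-at-1: output 1 ✓
  M4 stuck-at-0: output 1 ✓
  M4 stuck-at-1: output 0 ✗
  M5 stuck-at-0: output 0 ✗
  M5 stuck-at-1: output 1 ✓
  M6 stuck-at-0: output 0 ✗
  M6 stuck-at-1: output 1 ✓
Consistent faults: {M0 stuck-at-0, M2 stuck-at-1, M3 stuck-at-1, M4 stuck-at-0, M5 stuck-at-1, M6 stuck-at-1} — 6 in all.

6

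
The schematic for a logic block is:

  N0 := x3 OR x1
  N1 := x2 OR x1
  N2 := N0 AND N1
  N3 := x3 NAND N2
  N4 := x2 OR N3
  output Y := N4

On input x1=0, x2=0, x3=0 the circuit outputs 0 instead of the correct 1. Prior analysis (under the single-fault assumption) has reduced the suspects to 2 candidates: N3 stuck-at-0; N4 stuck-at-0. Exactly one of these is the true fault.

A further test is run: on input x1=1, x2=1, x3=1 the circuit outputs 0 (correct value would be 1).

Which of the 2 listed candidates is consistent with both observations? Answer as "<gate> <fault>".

N4 stuck-at-0

Evaluate each candidate on input x1=1, x2=1, x3=1:
  N3 stuck-at-0: N0=1, N1=1, N2=1, N3=0 [stuck-at-0], N4=1 → 1 — eliminated
  N4 stuck-at-0: N0=1, N1=1, N2=1, N3=0, N4=0 [stuck-at-0] → 0 — matches
Only N4 stuck-at-0 reproduces the observed 0.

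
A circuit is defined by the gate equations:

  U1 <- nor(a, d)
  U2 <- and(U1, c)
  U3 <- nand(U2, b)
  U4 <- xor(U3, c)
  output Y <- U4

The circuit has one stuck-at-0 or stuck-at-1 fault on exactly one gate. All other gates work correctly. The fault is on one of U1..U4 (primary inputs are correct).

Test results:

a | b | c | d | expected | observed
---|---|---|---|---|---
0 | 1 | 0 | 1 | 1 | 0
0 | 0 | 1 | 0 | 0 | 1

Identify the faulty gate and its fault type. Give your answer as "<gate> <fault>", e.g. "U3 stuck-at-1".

Fault-free values for test 1 (a=0, b=1, c=0, d=1): U1=0, U2=0, U3=1, U4=1, giving Y=1. Observed 0.
Test 1: faults giving observed 0 are {U2 stuck-at-1, U3 stuck-at-0, U4 stuck-at-0}.
Test 2 (a=0, b=0, c=1, d=0): fault-free U1=1, U2=1, U3=1, U4=0 → 0; observed 1. Eliminates U2 stuck-at-1, U4 stuck-at-0.
Only U3 stuck-at-0 is consistent with every test.

U3 stuck-at-0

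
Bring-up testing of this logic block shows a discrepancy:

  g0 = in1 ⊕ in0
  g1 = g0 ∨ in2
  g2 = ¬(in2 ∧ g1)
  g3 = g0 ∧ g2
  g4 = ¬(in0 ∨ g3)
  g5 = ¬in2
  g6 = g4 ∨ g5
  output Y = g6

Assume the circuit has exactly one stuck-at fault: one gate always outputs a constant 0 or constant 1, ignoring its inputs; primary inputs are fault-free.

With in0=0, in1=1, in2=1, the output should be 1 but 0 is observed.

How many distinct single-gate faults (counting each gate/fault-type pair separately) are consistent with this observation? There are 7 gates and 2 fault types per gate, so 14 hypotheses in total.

Fault-free: g0=1, g1=1, g2=0, g3=0, g4=1, g5=0, g6=1 → 1. Observed 0.
  g0 stuck-at-0: output 1 ✗
  g0 stuck-at-1: output 1 ✗
  g1 stuck-at-0: output 0 ✓
  g1 stuck-at-1: output 1 ✗
  g2 stuck-at-0: output 1 ✗
  g2 stuck-at-1: output 0 ✓
  g3 stuck-at-0: output 1 ✗
  g3 stuck-at-1: output 0 ✓
  g4 stuck-at-0: output 0 ✓
  g4 stuck-at-1: output 1 ✗
  g5 stuck-at-0: output 1 ✗
  g5 stuck-at-1: output 1 ✗
  g6 stuck-at-0: output 0 ✓
  g6 stuck-at-1: output 1 ✗
Consistent faults: {g1 stuck-at-0, g2 stuck-at-1, g3 stuck-at-1, g4 stuck-at-0, g6 stuck-at-0} — 5 in all.

5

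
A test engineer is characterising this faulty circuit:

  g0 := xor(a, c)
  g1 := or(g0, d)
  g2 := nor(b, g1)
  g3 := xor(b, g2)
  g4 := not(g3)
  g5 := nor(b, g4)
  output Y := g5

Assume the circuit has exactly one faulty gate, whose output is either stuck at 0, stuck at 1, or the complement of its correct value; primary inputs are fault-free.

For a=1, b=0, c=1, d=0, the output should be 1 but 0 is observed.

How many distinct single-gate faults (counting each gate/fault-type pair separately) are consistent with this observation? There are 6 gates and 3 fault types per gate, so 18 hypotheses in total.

Fault-free: g0=0, g1=0, g2=1, g3=1, g4=0, g5=1 → 1. Observed 0.
  g0: stuck-at-1, inverted output ✓; others ✗
  g1: stuck-at-1, inverted output ✓; others ✗
  g2: stuck-at-0, inverted output ✓; others ✗
  g3: stuck-at-0, inverted output ✓; others ✗
  g4: stuck-at-1, inverted output ✓; others ✗
  g5: stuck-at-0, inverted output ✓; others ✗
Consistent faults: {g0 stuck-at-1, g0 inverted output, g1 stuck-at-1, g1 inverted output, g2 stuck-at-0, g2 inverted output, g3 stuck-at-0, g3 inverted output, g4 stuck-at-1, g4 inverted output, g5 stuck-at-0, g5 inverted output} — 12 in all.

12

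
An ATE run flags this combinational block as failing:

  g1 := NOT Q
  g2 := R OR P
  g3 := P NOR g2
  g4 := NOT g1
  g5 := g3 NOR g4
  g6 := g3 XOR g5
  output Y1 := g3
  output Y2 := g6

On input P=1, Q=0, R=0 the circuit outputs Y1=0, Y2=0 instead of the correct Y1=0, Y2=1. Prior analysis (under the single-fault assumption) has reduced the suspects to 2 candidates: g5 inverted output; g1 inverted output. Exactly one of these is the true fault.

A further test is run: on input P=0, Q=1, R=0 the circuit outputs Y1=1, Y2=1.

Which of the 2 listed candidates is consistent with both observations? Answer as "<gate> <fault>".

Evaluate each candidate on input P=0, Q=1, R=0:
  g5 inverted output: g1=0, g2=0, g3=1, g4=1, g5=1 [inverted output], g6=0 → Y1=1, Y2=0 — eliminated
  g1 inverted output: g1=1 [inverted output], g2=0, g3=1, g4=0, g5=0, g6=1 → Y1=1, Y2=1 — matches
Only g1 inverted output reproduces the observed Y1=1, Y2=1.

g1 inverted output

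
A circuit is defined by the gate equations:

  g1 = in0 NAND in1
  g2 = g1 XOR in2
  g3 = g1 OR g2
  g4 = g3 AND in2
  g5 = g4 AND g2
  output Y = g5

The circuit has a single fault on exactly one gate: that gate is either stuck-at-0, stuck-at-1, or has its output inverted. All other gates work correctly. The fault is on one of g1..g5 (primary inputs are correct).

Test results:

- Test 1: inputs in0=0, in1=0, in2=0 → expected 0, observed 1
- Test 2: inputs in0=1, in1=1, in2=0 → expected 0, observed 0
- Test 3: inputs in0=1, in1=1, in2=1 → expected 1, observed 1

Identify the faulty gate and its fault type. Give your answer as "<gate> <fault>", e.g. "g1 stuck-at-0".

Fault-free values for test 1 (in0=0, in1=0, in2=0): g1=1, g2=1, g3=1, g4=0, g5=0, giving Y=0. Observed 1.
Test 1: faults giving observed 1 are {g4 stuck-at-1, g4 inverted output, g5 stuck-at-1, g5 inverted output}.
Test 2 (in0=1, in1=1, in2=0): fault-free g1=0, g2=0, g3=0, g4=0, g5=0 → 0; observed 0. Eliminates g5 stuck-at-1, g5 inverted output.
Test 3 (in0=1, in1=1, in2=1): fault-free g1=0, g2=1, g3=1, g4=1, g5=1 → 1; observed 1. Eliminates g4 inverted output.
Only g4 stuck-at-1 is consistent with every test.

g4 stuck-at-1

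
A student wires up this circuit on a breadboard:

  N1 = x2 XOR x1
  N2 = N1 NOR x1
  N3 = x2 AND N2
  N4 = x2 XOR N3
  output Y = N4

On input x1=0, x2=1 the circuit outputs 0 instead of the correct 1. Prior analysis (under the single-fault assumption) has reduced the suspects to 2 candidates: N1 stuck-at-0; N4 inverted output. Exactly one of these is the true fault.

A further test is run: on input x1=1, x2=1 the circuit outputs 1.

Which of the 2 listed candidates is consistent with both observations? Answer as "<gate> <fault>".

Evaluate each candidate on input x1=1, x2=1:
  N1 stuck-at-0: N1=0 [stuck-at-0], N2=0, N3=0, N4=1 → 1 — matches
  N4 inverted output: N1=0, N2=0, N3=0, N4=0 [inverted output] → 0 — eliminated
Only N1 stuck-at-0 reproduces the observed 1.

N1 stuck-at-0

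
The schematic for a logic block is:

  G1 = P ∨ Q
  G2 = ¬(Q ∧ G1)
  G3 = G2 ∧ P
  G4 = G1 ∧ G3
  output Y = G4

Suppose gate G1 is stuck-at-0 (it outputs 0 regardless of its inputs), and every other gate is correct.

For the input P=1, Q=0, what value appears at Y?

Propagate with G1 forced: G1=0 [stuck-at-0], G2=1, G3=1, G4=0.
So Y = 0. (Without the fault it would be 1.)

0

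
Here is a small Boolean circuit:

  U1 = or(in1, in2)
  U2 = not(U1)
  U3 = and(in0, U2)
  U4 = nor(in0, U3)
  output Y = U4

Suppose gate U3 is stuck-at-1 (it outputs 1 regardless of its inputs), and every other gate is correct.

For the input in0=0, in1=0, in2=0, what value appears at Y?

0

Propagate with U3 forced: U1=0, U2=1, U3=1 [stuck-at-1], U4=0.
So Y = 0. (Without the fault it would be 1.)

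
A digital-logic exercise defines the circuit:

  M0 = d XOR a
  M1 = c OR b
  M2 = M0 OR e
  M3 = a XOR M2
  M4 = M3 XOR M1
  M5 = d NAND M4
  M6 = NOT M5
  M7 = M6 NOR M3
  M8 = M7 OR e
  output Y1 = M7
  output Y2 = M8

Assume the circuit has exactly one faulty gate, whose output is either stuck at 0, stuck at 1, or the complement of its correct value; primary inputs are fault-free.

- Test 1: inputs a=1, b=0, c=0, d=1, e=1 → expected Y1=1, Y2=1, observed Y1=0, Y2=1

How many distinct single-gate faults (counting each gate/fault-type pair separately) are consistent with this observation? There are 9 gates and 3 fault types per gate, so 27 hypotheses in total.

14

Fault-free: M0=0, M1=0, M2=1, M3=0, M4=0, M5=1, M6=0, M7=1, M8=1 → Y1=1, Y2=1. Observed Y1=0, Y2=1.
  M0: none of the 3 fault types match ✗
  M1: stuck-at-1, inverted output ✓; others ✗
  M2: stuck-at-0, inverted output ✓; others ✗
  M3: stuck-at-1, inverted output ✓; others ✗
  M4: stuck-at-1, inverted output ✓; others ✗
  M5: stuck-at-0, inverted output ✓; others ✗
  M6: stuck-at-1, inverted output ✓; others ✗
  M7: stuck-at-0, inverted output ✓; others ✗
  M8: none of the 3 fault types match ✗
Consistent faults: {M1 stuck-at-1, M1 inverted output, M2 stuck-at-0, M2 inverted output, M3 stuck-at-1, M3 inverted output, M4 stuck-at-1, M4 inverted output, M5 stuck-at-0, M5 inverted output, M6 stuck-at-1, M6 inverted output, M7 stuck-at-0, M7 inverted output} — 14 in all.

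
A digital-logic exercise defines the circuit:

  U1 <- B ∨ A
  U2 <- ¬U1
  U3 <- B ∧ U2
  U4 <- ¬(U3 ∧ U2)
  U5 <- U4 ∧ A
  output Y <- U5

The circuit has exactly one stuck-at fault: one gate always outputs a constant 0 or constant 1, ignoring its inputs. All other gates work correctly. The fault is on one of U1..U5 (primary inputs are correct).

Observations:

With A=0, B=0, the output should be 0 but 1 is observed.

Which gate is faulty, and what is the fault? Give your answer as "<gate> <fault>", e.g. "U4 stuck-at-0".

U5 stuck-at-1

Fault-free values for test 1 (A=0, B=0): U1=0, U2=1, U3=0, U4=1, U5=0, giving Y=0. Observed 1.
Test 1: faults giving observed 1 are {U5 stuck-at-1}.
Only U5 stuck-at-1 is consistent with every test.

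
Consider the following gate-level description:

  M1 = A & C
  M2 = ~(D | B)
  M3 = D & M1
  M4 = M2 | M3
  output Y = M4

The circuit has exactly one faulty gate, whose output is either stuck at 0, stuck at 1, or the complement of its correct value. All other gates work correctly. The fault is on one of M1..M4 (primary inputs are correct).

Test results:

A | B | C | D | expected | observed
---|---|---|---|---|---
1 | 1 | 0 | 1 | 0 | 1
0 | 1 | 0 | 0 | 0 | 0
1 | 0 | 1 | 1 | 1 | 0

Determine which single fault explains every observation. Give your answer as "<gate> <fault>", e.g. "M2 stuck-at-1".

M1 inverted output

Fault-free values for test 1 (A=1, B=1, C=0, D=1): M1=0, M2=0, M3=0, M4=0, giving Y=0. Observed 1.
Test 1: faults giving observed 1 are {M1 stuck-at-1, M1 inverted output, M2 stuck-at-1, M2 inverted output, M3 stuck-at-1, M3 inverted output, M4 stuck-at-1, M4 inverted output}.
Test 2 (A=0, B=1, C=0, D=0): fault-free M1=0, M2=0, M3=0, M4=0 → 0; observed 0. Eliminates M2 stuck-at-1, M2 inverted output, M3 stuck-at-1, M3 inverted output, M4 stuck-at-1, M4 inverted output.
Test 3 (A=1, B=0, C=1, D=1): fault-free M1=1, M2=0, M3=1, M4=1 → 1; observed 0. Eliminates M1 stuck-at-1.
Only M1 inverted output is consistent with every test.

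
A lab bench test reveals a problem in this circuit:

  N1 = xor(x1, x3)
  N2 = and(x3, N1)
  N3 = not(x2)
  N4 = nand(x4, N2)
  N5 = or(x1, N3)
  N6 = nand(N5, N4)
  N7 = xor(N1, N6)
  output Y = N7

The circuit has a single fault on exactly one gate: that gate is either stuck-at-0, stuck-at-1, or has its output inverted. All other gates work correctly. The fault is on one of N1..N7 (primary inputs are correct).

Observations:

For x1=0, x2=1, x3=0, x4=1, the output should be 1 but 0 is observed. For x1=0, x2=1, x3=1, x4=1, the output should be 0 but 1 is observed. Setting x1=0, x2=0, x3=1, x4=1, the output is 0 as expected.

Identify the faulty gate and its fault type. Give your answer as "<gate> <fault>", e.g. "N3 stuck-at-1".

Fault-free values for test 1 (x1=0, x2=1, x3=0, x4=1): N1=0, N2=0, N3=0, N4=1, N5=0, N6=1, N7=1, giving Y=1. Observed 0.
Test 1: faults giving observed 0 are {N1 stuck-at-1, N1 inverted output, N3 stuck-at-1, N3 inverted output, N5 stuck-at-1, N5 inverted output, N6 stuck-at-0, N6 inverted output, N7 stuck-at-0, N7 inverted output}.
Test 2 (x1=0, x2=1, x3=1, x4=1): fault-free N1=1, N2=1, N3=0, N4=0, N5=0, N6=1, N7=0 → 0; observed 1. Eliminates N1 stuck-at-1, N3 stuck-at-1, N3 inverted output, N5 stuck-at-1, N5 inverted output, N7 stuck-at-0.
Test 3 (x1=0, x2=0, x3=1, x4=1): fault-free N1=1, N2=1, N3=1, N4=0, N5=1, N6=1, N7=0 → 0; observed 0. Eliminates N6 stuck-at-0, N6 inverted output, N7 inverted output.
Only N1 inverted output is consistent with every test.

N1 inverted output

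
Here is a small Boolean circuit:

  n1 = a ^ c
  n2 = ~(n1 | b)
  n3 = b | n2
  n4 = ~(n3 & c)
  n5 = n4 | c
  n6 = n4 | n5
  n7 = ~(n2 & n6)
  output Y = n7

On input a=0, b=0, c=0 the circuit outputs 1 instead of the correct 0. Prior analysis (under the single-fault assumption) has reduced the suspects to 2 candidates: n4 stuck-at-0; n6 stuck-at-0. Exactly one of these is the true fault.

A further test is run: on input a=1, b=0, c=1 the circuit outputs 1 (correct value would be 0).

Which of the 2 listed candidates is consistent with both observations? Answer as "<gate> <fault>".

Evaluate each candidate on input a=1, b=0, c=1:
  n4 stuck-at-0: n1=0, n2=1, n3=1, n4=0 [stuck-at-0], n5=1, n6=1, n7=0 → 0 — eliminated
  n6 stuck-at-0: n1=0, n2=1, n3=1, n4=0, n5=1, n6=0 [stuck-at-0], n7=1 → 1 — matches
Only n6 stuck-at-0 reproduces the observed 1.

n6 stuck-at-0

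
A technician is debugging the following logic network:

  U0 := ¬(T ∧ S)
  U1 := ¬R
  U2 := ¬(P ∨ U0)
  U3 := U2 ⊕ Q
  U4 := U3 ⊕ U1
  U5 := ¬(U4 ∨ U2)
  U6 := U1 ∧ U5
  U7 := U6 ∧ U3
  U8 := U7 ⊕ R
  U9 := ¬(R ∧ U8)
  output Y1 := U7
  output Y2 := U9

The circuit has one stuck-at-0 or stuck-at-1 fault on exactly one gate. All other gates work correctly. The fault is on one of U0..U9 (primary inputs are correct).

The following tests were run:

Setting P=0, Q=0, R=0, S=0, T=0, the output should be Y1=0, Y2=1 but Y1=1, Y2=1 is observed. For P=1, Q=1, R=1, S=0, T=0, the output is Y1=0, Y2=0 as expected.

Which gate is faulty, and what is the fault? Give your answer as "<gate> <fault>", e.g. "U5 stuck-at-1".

Fault-free values for test 1 (P=0, Q=0, R=0, S=0, T=0): U0=1, U1=1, U2=0, U3=0, U4=1, U5=0, U6=0, U7=0, U8=0, U9=1, giving Y1=0, Y2=1. Observed Y1=1, Y2=1.
Test 1: faults giving observed Y1=1, Y2=1 are {U3 stuck-at-1, U7 stuck-at-1}.
Test 2 (P=1, Q=1, R=1, S=0, T=0): fault-free U0=1, U1=0, U2=0, U3=1, U4=1, U5=0, U6=0, U7=0, U8=1, U9=0 → Y1=0, Y2=0; observed Y1=0, Y2=0. Eliminates U7 stuck-at-1.
Only U3 stuck-at-1 is consistent with every test.

U3 stuck-at-1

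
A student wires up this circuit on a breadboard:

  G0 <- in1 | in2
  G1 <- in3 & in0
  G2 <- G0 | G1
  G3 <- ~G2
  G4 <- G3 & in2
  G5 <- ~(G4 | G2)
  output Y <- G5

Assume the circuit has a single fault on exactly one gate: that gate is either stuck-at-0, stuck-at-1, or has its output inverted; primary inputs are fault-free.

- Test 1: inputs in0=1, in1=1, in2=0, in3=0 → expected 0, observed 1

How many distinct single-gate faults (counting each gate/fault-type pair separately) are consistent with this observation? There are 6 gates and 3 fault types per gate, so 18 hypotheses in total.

Fault-free: G0=1, G1=0, G2=1, G3=0, G4=0, G5=0 → 0. Observed 1.
  G0: stuck-at-0, inverted output ✓; others ✗
  G1: none of the 3 fault types match ✗
  G2: stuck-at-0, inverted output ✓; others ✗
  G3: none of the 3 fault types match ✗
  G4: none of the 3 fault types match ✗
  G5: stuck-at-1, inverted output ✓; others ✗
Consistent faults: {G0 stuck-at-0, G0 inverted output, G2 stuck-at-0, G2 inverted output, G5 stuck-at-1, G5 inverted output} — 6 in all.

6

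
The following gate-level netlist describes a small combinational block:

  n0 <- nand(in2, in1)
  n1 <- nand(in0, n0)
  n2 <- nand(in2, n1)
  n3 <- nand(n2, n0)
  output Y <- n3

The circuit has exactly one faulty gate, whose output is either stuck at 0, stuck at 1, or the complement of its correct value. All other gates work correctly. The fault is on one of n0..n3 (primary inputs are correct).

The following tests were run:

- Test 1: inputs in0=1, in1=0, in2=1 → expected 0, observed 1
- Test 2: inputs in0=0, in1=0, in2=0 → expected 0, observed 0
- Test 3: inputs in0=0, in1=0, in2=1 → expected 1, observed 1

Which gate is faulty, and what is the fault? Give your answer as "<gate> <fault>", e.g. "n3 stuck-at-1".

Fault-free values for test 1 (in0=1, in1=0, in2=1): n0=1, n1=0, n2=1, n3=0, giving Y=0. Observed 1.
Test 1: faults giving observed 1 are {n0 stuck-at-0, n0 inverted output, n1 stuck-at-1, n1 inverted output, n2 stuck-at-0, n2 inverted output, n3 stuck-at-1, n3 inverted output}.
Test 2 (in0=0, in1=0, in2=0): fault-free n0=1, n1=1, n2=1, n3=0 → 0; observed 0. Eliminates n0 stuck-at-0, n0 inverted output, n2 stuck-at-0, n2 inverted output, n3 stuck-at-1, n3 inverted output.
Test 3 (in0=0, in1=0, in2=1): fault-free n0=1, n1=1, n2=0, n3=1 → 1; observed 1. Eliminates n1 inverted output.
Only n1 stuck-at-1 is consistent with every test.

n1 stuck-at-1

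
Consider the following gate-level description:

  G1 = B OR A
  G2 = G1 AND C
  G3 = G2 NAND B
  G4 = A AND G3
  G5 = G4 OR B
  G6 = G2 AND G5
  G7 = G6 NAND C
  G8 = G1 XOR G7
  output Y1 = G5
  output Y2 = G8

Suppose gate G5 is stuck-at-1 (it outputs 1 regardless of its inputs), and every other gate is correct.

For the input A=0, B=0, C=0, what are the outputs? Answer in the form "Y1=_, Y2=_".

Y1=1, Y2=1

Propagate with G5 forced: G1=0, G2=0, G3=1, G4=0, G5=1 [stuck-at-1], G6=0, G7=1, G8=1.
So the outputs are Y1=1, Y2=1. (Without the fault they would be Y1=0, Y2=1.)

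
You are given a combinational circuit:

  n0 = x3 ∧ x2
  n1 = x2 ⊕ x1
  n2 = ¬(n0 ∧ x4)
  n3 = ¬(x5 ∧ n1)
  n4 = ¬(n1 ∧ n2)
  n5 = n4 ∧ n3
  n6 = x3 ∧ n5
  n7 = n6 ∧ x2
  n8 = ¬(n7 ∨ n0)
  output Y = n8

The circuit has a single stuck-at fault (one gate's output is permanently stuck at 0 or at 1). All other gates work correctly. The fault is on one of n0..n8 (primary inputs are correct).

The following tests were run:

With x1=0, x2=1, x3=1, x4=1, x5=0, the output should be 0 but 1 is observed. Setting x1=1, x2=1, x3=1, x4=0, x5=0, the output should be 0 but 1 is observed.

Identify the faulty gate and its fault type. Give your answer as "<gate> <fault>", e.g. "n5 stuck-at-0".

Fault-free values for test 1 (x1=0, x2=1, x3=1, x4=1, x5=0): n0=1, n1=1, n2=0, n3=1, n4=1, n5=1, n6=1, n7=1, n8=0, giving Y=0. Observed 1.
Test 1: faults giving observed 1 are {n0 stuck-at-0, n8 stuck-at-1}.
Test 2 (x1=1, x2=1, x3=1, x4=0, x5=0): fault-free n0=1, n1=0, n2=1, n3=1, n4=1, n5=1, n6=1, n7=1, n8=0 → 0; observed 1. Eliminates n0 stuck-at-0.
Only n8 stuck-at-1 is consistent with every test.

n8 stuck-at-1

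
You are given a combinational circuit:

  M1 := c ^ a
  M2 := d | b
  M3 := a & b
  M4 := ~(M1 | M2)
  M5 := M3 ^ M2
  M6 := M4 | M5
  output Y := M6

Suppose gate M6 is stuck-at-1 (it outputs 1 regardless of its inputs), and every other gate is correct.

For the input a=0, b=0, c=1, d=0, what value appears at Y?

1

Propagate with M6 forced: M1=1, M2=0, M3=0, M4=0, M5=0, M6=1 [stuck-at-1].
So Y = 1. (Without the fault it would be 0.)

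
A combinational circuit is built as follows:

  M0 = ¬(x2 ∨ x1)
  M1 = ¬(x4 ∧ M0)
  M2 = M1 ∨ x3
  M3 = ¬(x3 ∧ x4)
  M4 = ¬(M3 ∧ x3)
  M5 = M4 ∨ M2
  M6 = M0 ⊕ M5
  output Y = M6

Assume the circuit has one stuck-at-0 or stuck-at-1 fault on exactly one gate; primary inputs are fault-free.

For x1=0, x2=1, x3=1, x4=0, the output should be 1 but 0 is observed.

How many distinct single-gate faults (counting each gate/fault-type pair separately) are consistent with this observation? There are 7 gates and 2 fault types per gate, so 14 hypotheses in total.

Fault-free: M0=0, M1=1, M2=1, M3=1, M4=0, M5=1, M6=1 → 1. Observed 0.
  M0 stuck-at-0: output 1 ✗
  M0 stuck-at-1: output 0 ✓
  M1 stuck-at-0: output 1 ✗
  M1 stuck-at-1: output 1 ✗
  M2 stuck-at-0: output 0 ✓
  M2 stuck-at-1: output 1 ✗
  M3 stuck-at-0: output 1 ✗
  M3 stuck-at-1: output 1 ✗
  M4 stuck-at-0: output 1 ✗
  M4 stuck-at-1: output 1 ✗
  M5 stuck-at-0: output 0 ✓
  M5 stuck-at-1: output 1 ✗
  M6 stuck-at-0: output 0 ✓
  M6 stuck-at-1: output 1 ✗
Consistent faults: {M0 stuck-at-1, M2 stuck-at-0, M5 stuck-at-0, M6 stuck-at-0} — 4 in all.

4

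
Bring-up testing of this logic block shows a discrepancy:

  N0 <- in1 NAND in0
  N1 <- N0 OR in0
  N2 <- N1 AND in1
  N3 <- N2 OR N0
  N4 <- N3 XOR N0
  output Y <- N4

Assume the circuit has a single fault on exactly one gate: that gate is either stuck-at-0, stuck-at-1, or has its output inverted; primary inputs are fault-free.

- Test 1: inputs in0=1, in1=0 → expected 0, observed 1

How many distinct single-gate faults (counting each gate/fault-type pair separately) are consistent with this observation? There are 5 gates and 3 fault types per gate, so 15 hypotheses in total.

4

Fault-free: N0=1, N1=1, N2=0, N3=1, N4=0 → 0. Observed 1.
  N0: none of the 3 fault types match ✗
  N1: none of the 3 fault types match ✗
  N2: none of the 3 fault types match ✗
  N3: stuck-at-0, inverted output ✓; others ✗
  N4: stuck-at-1, inverted output ✓; others ✗
Consistent faults: {N3 stuck-at-0, N3 inverted output, N4 stuck-at-1, N4 inverted output} — 4 in all.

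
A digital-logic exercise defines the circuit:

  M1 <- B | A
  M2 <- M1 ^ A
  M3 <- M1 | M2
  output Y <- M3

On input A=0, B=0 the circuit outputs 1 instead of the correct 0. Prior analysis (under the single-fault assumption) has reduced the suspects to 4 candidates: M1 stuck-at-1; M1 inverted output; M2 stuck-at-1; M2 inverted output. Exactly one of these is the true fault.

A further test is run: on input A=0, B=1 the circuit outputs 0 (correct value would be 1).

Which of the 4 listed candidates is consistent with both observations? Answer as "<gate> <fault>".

M1 inverted output

Evaluate each candidate on input A=0, B=1:
  M1 stuck-at-1: M1=1 [stuck-at-1], M2=1, M3=1 → 1 — eliminated
  M1 inverted output: M1=0 [inverted output], M2=0, M3=0 → 0 — matches
  M2 stuck-at-1: M1=1, M2=1 [stuck-at-1], M3=1 → 1 — eliminated
  M2 inverted output: M1=1, M2=0 [inverted output], M3=1 → 1 — eliminated
Only M1 inverted output reproduces the observed 0.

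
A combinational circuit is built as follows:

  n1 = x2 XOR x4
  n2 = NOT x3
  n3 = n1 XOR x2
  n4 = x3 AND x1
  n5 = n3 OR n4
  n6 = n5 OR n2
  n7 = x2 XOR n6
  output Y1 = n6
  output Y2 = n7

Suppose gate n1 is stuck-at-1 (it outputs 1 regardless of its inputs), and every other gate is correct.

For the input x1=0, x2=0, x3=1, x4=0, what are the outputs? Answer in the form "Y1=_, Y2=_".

Propagate with n1 forced: n1=1 [stuck-at-1], n2=0, n3=1, n4=0, n5=1, n6=1, n7=1.
So the outputs are Y1=1, Y2=1. (Without the fault they would be Y1=0, Y2=0.)

Y1=1, Y2=1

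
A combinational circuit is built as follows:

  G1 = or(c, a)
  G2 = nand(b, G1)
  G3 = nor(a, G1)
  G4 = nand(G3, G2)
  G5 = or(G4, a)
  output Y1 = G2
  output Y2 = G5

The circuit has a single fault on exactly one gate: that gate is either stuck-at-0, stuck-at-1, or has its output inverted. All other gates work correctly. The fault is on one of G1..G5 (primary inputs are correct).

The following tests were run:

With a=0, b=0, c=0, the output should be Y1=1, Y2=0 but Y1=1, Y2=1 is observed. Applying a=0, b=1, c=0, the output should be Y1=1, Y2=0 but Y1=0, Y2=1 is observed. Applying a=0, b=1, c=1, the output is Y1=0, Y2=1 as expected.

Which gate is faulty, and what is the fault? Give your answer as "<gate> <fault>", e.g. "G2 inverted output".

Fault-free values for test 1 (a=0, b=0, c=0): G1=0, G2=1, G3=1, G4=0, G5=0, giving Y1=1, Y2=0. Observed Y1=1, Y2=1.
Test 1: faults giving observed Y1=1, Y2=1 are {G1 stuck-at-1, G1 inverted output, G3 stuck-at-0, G3 inverted output, G4 stuck-at-1, G4 inverted output, G5 stuck-at-1, G5 inverted output}.
Test 2 (a=0, b=1, c=0): fault-free G1=0, G2=1, G3=1, G4=0, G5=0 → Y1=1, Y2=0; observed Y1=0, Y2=1. Eliminates G3 stuck-at-0, G3 inverted output, G4 stuck-at-1, G4 inverted output, G5 stuck-at-1, G5 inverted output.
Test 3 (a=0, b=1, c=1): fault-free G1=1, G2=0, G3=0, G4=1, G5=1 → Y1=0, Y2=1; observed Y1=0, Y2=1. Eliminates G1 inverted output.
Only G1 stuck-at-1 is consistent with every test.

G1 stuck-at-1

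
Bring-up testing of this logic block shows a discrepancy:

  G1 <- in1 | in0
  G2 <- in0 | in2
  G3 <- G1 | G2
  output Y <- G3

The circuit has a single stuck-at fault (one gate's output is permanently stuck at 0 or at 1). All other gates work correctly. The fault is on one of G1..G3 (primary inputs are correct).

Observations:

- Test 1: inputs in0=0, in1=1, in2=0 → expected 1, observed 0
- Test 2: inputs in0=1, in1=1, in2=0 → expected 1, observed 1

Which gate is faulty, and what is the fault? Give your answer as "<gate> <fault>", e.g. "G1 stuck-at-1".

Fault-free values for test 1 (in0=0, in1=1, in2=0): G1=1, G2=0, G3=1, giving Y=1. Observed 0.
Test 1: faults giving observed 0 are {G1 stuck-at-0, G3 stuck-at-0}.
Test 2 (in0=1, in1=1, in2=0): fault-free G1=1, G2=1, G3=1 → 1; observed 1. Eliminates G3 stuck-at-0.
Only G1 stuck-at-0 is consistent with every test.

G1 stuck-at-0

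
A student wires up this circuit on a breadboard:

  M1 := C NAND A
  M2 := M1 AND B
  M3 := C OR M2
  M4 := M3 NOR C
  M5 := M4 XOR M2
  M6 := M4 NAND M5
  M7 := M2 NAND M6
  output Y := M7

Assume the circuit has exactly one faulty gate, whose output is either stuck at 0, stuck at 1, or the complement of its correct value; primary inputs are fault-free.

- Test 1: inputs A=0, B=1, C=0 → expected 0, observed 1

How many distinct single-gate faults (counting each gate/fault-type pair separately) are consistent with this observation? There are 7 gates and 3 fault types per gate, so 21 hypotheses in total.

Fault-free: M1=1, M2=1, M3=1, M4=0, M5=1, M6=1, M7=0 → 0. Observed 1.
  M1: stuck-at-0, inverted output ✓; others ✗
  M2: stuck-at-0, inverted output ✓; others ✗
  M3: none of the 3 fault types match ✗
  M4: none of the 3 fault types match ✗
  M5: none of the 3 fault types match ✗
  M6: stuck-at-0, inverted output ✓; others ✗
  M7: stuck-at-1, inverted output ✓; others ✗
Consistent faults: {M1 stuck-at-0, M1 inverted output, M2 stuck-at-0, M2 inverted output, M6 stuck-at-0, M6 inverted output, M7 stuck-at-1, M7 inverted output} — 8 in all.

8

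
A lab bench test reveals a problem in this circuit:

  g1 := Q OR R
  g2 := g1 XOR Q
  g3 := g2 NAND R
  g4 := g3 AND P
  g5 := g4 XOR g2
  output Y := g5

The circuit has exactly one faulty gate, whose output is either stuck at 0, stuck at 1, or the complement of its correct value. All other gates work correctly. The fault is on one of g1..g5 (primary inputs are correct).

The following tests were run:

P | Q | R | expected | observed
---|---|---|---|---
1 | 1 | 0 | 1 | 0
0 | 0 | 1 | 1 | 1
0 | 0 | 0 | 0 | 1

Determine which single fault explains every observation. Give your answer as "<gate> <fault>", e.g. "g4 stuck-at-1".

Fault-free values for test 1 (P=1, Q=1, R=0): g1=1, g2=0, g3=1, g4=1, g5=1, giving Y=1. Observed 0.
Test 1: faults giving observed 0 are {g1 stuck-at-0, g1 inverted output, g2 stuck-at-1, g2 inverted output, g3 stuck-at-0, g3 inverted output, g4 stuck-at-0, g4 inverted output, g5 stuck-at-0, g5 inverted output}.
Test 2 (P=0, Q=0, R=1): fault-free g1=1, g2=1, g3=0, g4=0, g5=1 → 1; observed 1. Eliminates g1 stuck-at-0, g1 inverted output, g2 inverted output, g4 inverted output, g5 stuck-at-0, g5 inverted output.
Test 3 (P=0, Q=0, R=0): fault-free g1=0, g2=0, g3=1, g4=0, g5=0 → 0; observed 1. Eliminates g3 stuck-at-0, g3 inverted output, g4 stuck-at-0.
Only g2 stuck-at-1 is consistent with every test.

g2 stuck-at-1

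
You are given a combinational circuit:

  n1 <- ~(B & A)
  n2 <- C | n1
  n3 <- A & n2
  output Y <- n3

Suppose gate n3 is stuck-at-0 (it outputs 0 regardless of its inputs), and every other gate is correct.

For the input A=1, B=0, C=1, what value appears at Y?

Propagate with n3 forced: n1=1, n2=1, n3=0 [stuck-at-0].
So Y = 0. (Without the fault it would be 1.)

0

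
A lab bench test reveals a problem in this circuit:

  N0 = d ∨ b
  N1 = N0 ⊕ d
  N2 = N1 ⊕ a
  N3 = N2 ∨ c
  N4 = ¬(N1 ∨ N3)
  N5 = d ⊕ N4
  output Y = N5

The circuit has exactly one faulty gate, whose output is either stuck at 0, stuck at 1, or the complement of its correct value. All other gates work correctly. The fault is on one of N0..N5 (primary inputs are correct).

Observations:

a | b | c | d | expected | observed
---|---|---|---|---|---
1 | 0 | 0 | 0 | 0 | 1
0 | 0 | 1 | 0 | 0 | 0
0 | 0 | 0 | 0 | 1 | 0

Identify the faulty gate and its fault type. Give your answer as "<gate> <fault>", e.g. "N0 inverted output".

N2 inverted output

Fault-free values for test 1 (a=1, b=0, c=0, d=0): N0=0, N1=0, N2=1, N3=1, N4=0, N5=0, giving Y=0. Observed 1.
Test 1: faults giving observed 1 are {N2 stuck-at-0, N2 inverted output, N3 stuck-at-0, N3 inverted output, N4 stuck-at-1, N4 inverted output, N5 stuck-at-1, N5 inverted output}.
Test 2 (a=0, b=0, c=1, d=0): fault-free N0=0, N1=0, N2=0, N3=1, N4=0, N5=0 → 0; observed 0. Eliminates N3 stuck-at-0, N3 inverted output, N4 stuck-at-1, N4 inverted output, N5 stuck-at-1, N5 inverted output.
Test 3 (a=0, b=0, c=0, d=0): fault-free N0=0, N1=0, N2=0, N3=0, N4=1, N5=1 → 1; observed 0. Eliminates N2 stuck-at-0.
Only N2 inverted output is consistent with every test.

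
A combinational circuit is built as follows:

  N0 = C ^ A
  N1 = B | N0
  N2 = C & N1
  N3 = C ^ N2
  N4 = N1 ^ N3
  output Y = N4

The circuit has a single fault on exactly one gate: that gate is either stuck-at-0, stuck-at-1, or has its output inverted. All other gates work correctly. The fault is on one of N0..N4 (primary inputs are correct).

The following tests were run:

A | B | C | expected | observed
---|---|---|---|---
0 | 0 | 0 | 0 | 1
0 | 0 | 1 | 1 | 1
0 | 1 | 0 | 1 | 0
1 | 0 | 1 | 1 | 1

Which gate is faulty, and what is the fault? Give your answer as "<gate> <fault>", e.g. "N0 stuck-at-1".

Fault-free values for test 1 (A=0, B=0, C=0): N0=0, N1=0, N2=0, N3=0, N4=0, giving Y=0. Observed 1.
Test 1: faults giving observed 1 are {N0 stuck-at-1, N0 inverted output, N1 stuck-at-1, N1 inverted output, N2 stuck-at-1, N2 inverted output, N3 stuck-at-1, N3 inverted output, N4 stuck-at-1, N4 inverted output}.
Test 2 (A=0, B=0, C=1): fault-free N0=1, N1=1, N2=1, N3=0, N4=1 → 1; observed 1. Eliminates N2 inverted output, N3 stuck-at-1, N3 inverted output, N4 inverted output.
Test 3 (A=0, B=1, C=0): fault-free N0=0, N1=1, N2=0, N3=0, N4=1 → 1; observed 0. Eliminates N0 stuck-at-1, N0 inverted output, N1 stuck-at-1, N4 stuck-at-1.
Test 4 (A=1, B=0, C=1): fault-free N0=0, N1=0, N2=0, N3=1, N4=1 → 1; observed 1. Eliminates N2 stuck-at-1.
Only N1 inverted output is consistent with every test.

N1 inverted output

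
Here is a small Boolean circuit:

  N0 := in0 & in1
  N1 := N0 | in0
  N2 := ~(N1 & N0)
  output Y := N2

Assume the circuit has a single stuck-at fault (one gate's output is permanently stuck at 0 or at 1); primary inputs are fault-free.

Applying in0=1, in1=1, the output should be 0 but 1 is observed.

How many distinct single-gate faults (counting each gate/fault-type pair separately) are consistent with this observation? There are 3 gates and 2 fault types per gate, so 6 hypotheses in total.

Fault-free: N0=1, N1=1, N2=0 → 0. Observed 1.
  N0 stuck-at-0: output 1 ✓
  N0 stuck-at-1: output 0 ✗
  N1 stuck-at-0: output 1 ✓
  N1 stuck-at-1: output 0 ✗
  N2 stuck-at-0: output 0 ✗
  N2 stuck-at-1: output 1 ✓
Consistent faults: {N0 stuck-at-0, N1 stuck-at-0, N2 stuck-at-1} — 3 in all.

3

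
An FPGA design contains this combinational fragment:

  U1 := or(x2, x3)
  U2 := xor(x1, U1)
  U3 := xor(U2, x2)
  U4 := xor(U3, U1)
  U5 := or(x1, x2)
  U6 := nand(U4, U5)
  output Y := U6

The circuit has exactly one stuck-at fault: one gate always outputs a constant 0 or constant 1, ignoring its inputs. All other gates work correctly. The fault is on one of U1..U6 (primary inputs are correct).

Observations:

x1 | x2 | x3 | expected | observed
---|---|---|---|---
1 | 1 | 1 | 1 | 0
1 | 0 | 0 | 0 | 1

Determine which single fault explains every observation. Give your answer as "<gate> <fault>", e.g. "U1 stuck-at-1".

U3 stuck-at-0

Fault-free values for test 1 (x1=1, x2=1, x3=1): U1=1, U2=0, U3=1, U4=0, U5=1, U6=1, giving Y=1. Observed 0.
Test 1: faults giving observed 0 are {U2 stuck-at-1, U3 stuck-at-0, U4 stuck-at-1, U6 stuck-at-0}.
Test 2 (x1=1, x2=0, x3=0): fault-free U1=0, U2=1, U3=1, U4=1, U5=1, U6=0 → 0; observed 1. Eliminates U2 stuck-at-1, U4 stuck-at-1, U6 stuck-at-0.
Only U3 stuck-at-0 is consistent with every test.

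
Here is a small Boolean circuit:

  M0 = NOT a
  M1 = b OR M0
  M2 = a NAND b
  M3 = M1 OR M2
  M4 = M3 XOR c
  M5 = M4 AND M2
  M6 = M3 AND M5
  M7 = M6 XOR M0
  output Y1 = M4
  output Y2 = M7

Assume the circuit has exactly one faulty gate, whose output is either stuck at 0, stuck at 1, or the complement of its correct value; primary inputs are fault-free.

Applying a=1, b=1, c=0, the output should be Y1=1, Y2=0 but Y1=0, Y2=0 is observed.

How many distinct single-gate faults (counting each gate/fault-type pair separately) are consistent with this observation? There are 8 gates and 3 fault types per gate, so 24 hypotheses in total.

Fault-free: M0=0, M1=1, M2=0, M3=1, M4=1, M5=0, M6=0, M7=0 → Y1=1, Y2=0. Observed Y1=0, Y2=0.
  M0: none of the 3 fault types match ✗
  M1: stuck-at-0, inverted output ✓; others ✗
  M2: none of the 3 fault types match ✗
  M3: stuck-at-0, inverted output ✓; others ✗
  M4: stuck-at-0, inverted output ✓; others ✗
  M5: none of the 3 fault types match ✗
  M6: none of the 3 fault types match ✗
  M7: none of the 3 fault types match ✗
Consistent faults: {M1 stuck-at-0, M1 inverted output, M3 stuck-at-0, M3 inverted output, M4 stuck-at-0, M4 inverted output} — 6 in all.

6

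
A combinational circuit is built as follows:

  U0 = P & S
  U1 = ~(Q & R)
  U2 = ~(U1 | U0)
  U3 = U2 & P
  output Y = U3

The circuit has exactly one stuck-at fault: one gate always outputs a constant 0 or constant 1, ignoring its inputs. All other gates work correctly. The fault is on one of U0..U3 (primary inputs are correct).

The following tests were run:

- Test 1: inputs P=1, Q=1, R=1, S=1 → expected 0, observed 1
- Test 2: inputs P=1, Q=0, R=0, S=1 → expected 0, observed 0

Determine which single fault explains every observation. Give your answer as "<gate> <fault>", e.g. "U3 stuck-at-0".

Fault-free values for test 1 (P=1, Q=1, R=1, S=1): U0=1, U1=0, U2=0, U3=0, giving Y=0. Observed 1.
Test 1: faults giving observed 1 are {U0 stuck-at-0, U2 stuck-at-1, U3 stuck-at-1}.
Test 2 (P=1, Q=0, R=0, S=1): fault-free U0=1, U1=1, U2=0, U3=0 → 0; observed 0. Eliminates U2 stuck-at-1, U3 stuck-at-1.
Only U0 stuck-at-0 is consistent with every test.

U0 stuck-at-0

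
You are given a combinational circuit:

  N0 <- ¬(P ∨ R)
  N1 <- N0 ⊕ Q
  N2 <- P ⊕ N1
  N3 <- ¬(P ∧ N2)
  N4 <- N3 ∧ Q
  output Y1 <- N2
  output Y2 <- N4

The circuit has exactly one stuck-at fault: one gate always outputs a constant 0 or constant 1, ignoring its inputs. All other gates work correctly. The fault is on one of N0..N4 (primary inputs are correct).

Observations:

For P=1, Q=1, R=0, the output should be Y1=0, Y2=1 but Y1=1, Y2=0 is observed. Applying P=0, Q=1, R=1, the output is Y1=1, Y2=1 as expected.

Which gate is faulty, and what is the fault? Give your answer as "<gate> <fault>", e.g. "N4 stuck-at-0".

Fault-free values for test 1 (P=1, Q=1, R=0): N0=0, N1=1, N2=0, N3=1, N4=1, giving Y1=0, Y2=1. Observed Y1=1, Y2=0.
Test 1: faults giving observed Y1=1, Y2=0 are {N0 stuck-at-1, N1 stuck-at-0, N2 stuck-at-1}.
Test 2 (P=0, Q=1, R=1): fault-free N0=0, N1=1, N2=1, N3=1, N4=1 → Y1=1, Y2=1; observed Y1=1, Y2=1. Eliminates N0 stuck-at-1, N1 stuck-at-0.
Only N2 stuck-at-1 is consistent with every test.

N2 stuck-at-1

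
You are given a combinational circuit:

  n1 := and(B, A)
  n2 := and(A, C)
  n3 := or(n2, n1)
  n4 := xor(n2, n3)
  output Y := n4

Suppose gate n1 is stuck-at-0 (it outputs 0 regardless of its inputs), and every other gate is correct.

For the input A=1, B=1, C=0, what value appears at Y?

0

Propagate with n1 forced: n1=0 [stuck-at-0], n2=0, n3=0, n4=0.
So Y = 0. (Without the fault it would be 1.)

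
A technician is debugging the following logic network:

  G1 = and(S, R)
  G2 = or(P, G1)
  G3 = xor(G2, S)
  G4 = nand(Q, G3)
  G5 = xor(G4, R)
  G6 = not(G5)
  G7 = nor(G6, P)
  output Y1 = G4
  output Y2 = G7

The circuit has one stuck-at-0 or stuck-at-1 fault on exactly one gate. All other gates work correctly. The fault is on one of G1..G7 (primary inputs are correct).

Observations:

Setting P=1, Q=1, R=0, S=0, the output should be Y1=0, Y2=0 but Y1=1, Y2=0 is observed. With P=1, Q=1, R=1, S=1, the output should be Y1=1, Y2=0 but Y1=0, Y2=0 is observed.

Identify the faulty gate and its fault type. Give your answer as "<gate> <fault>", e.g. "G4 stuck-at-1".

Fault-free values for test 1 (P=1, Q=1, R=0, S=0): G1=0, G2=1, G3=1, G4=0, G5=0, G6=1, G7=0, giving Y1=0, Y2=0. Observed Y1=1, Y2=0.
Test 1: faults giving observed Y1=1, Y2=0 are {G2 stuck-at-0, G3 stuck-at-0, G4 stuck-at-1}.
Test 2 (P=1, Q=1, R=1, S=1): fault-free G1=1, G2=1, G3=0, G4=1, G5=0, G6=1, G7=0 → Y1=1, Y2=0; observed Y1=0, Y2=0. Eliminates G3 stuck-at-0, G4 stuck-at-1.
Only G2 stuck-at-0 is consistent with every test.

G2 stuck-at-0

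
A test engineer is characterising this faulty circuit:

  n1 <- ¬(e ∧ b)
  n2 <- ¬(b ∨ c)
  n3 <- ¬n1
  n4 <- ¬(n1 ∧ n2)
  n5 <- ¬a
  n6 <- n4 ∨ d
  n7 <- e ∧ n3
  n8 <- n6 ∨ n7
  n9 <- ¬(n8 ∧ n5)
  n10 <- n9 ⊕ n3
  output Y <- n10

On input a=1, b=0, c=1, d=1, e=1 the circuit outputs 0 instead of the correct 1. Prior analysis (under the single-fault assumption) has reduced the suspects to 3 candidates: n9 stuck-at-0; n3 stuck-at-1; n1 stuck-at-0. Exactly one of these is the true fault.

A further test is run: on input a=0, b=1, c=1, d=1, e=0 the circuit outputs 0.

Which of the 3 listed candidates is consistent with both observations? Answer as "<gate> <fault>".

Evaluate each candidate on input a=0, b=1, c=1, d=1, e=0:
  n9 stuck-at-0: n1=1, n2=0, n3=0, n4=1, n5=1, n6=1, n7=0, n8=1, n9=0 [stuck-at-0], n10=0 → 0 — matches
  n3 stuck-at-1: n1=1, n2=0, n3=1 [stuck-at-1], n4=1, n5=1, n6=1, n7=0, n8=1, n9=0, n10=1 → 1 — eliminated
  n1 stuck-at-0: n1=0 [stuck-at-0], n2=0, n3=1, n4=1, n5=1, n6=1, n7=0, n8=1, n9=0, n10=1 → 1 — eliminated
Only n9 stuck-at-0 reproduces the observed 0.

n9 stuck-at-0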